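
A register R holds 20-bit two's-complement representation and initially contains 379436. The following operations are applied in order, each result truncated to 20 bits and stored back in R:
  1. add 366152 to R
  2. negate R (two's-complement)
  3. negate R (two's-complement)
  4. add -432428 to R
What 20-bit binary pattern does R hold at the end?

01001100011101001000

Start: R = 379436 = 01011100101000101100.
R = 379436 + 366152 = 745588; wraps to -302988 = 10110110000001110100
R = −(-302988) = 302988 = 01001001111110001100
R = −(302988) = -302988 = 10110110000001110100
R = -302988 + (-432428) = -735416; wraps to 313160 = 01001100011101001000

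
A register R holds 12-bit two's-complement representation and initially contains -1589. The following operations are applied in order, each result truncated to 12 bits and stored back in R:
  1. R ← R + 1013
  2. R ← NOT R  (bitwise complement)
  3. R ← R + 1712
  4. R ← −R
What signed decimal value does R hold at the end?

1809

Start: R = -1589 = 100111001011.
R = -1589 + 1013 = -576 = 110111000000
R = NOT 110111000000 = 001000111111 = 575
R = 575 + 1712 = 2287; wraps to -1809 = 100011101111
R = −(-1809) = 1809 = 011100010001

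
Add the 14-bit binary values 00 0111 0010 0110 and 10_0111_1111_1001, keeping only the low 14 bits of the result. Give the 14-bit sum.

10111100011111

  00011100100110
+ 10011111111001
= 10111100011111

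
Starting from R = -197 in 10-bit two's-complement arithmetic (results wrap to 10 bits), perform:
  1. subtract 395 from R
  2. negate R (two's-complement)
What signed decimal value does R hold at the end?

Start: R = -197 = 1100111011.
R = -197 − 395 = -592; wraps to 432 = 0110110000
R = −(432) = -432 = 1001010000

-432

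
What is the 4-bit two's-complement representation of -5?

|-5| = 5 = 0101 in 4 bits.
Invert the bits: 1010. Add 1: 1011.

1011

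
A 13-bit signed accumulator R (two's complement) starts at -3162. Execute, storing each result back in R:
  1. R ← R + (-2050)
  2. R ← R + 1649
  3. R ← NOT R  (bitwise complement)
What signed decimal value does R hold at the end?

3562

Start: R = -3162 = 1001110100110.
R = -3162 + (-2050) = -5212; wraps to 2980 = 0101110100100
R = 2980 + 1649 = 4629; wraps to -3563 = 1001000010101
R = NOT 1001000010101 = 0110111101010 = 3562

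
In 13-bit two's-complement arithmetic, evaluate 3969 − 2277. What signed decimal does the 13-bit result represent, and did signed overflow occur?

3969 → 0111110000001
2277 → 0100011100101
Subtract via negate-and-add: invert 0100011100101 + 1 = 1011100011011 (i.e. -2277).
  0111110000001
+ 1011100011011
= 0011010011100  (discard carry-out 1)
Result 0011010011100: MSB = 0 → value 1692.
Addends (after negating the subtrahend) have opposite signs, so signed overflow cannot occur.

1692; no overflow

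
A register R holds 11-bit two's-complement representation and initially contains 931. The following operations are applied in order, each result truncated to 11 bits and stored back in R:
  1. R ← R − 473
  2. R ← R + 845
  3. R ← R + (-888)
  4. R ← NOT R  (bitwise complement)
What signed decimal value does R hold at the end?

Start: R = 931 = 01110100011.
R = 931 − 473 = 458 = 00111001010
R = 458 + 845 = 1303; wraps to -745 = 10100010111
R = -745 + (-888) = -1633; wraps to 415 = 00110011111
R = NOT 00110011111 = 11001100000 = -416

-416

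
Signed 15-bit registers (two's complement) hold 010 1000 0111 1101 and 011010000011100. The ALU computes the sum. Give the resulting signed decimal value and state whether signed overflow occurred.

010 1000 0111 1101 → 010100001111101 = 10365 (signed)
011010000011100 = 13340 (signed)
  010100001111101
+ 011010000011100
= 101110010011001
Result 101110010011001: MSB = 1 → 23705 − 32768 = -9063.
Both addends are non-negative but the stored result is negative: signed overflow. The true value 10365 + 13340 = 23705 lies outside [-16384, 16383].

-9063; overflow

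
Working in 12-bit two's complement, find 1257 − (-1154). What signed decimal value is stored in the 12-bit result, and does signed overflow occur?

1257 → 010011101001
-1154 → 101101111110
Subtract via negate-and-add: invert 101101111110 + 1 = 010010000010 (i.e. 1154).
  010011101001
+ 010010000010
= 100101101011
Result 100101101011: MSB = 1 → 2411 − 4096 = -1685.
Both addends (after negating the subtrahend) are non-negative but the stored result is negative: signed overflow. The true value 1257 − (-1154) = 2411 lies outside [-2048, 2047].

-1685; overflow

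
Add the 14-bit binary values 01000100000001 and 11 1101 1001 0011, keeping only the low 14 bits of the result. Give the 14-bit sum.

00111010010100

  01000100000001
+ 11110110010011
= 00111010010100  (discard carry-out 1)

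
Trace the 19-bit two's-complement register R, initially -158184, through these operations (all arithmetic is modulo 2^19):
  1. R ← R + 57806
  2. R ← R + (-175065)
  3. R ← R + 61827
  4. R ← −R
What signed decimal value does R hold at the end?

213616

Start: R = -158184 = 1011001011000011000.
R = -158184 + 57806 = -100378 = 1100111011111100110
R = -100378 + (-175065) = -275443; wraps to 248845 = 0111100110000001101
R = 248845 + 61827 = 310672; wraps to -213616 = 1001011110110010000
R = −(-213616) = 213616 = 0110100001001110000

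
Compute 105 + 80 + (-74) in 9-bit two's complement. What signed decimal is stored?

105 + 80 = 185 (010111001)
185 + (-74) = 111 (001101111)

111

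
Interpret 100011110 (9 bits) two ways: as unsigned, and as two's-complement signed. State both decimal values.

unsigned = 286, signed = -226

Unsigned: 100011110 = 286.
Signed: MSB=1 → 286 − 512 = -226.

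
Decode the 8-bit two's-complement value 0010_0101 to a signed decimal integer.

MSB is 0, so the value is non-negative: 00100101 = 37.

37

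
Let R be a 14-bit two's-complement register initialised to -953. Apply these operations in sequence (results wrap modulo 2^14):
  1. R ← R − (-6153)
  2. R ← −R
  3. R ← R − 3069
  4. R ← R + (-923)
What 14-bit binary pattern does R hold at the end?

01110000011000

Start: R = -953 = 11110001000111.
R = -953 − (-6153) = 5200 = 01010001010000
R = −(5200) = -5200 = 10101110110000
R = -5200 − 3069 = -8269; wraps to 8115 = 01111110110011
R = 8115 + (-923) = 7192 = 01110000011000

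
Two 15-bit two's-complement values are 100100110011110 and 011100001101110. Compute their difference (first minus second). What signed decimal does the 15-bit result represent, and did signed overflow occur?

4400; overflow

100100110011110 = -13922 (signed)
011100001101110 = 14446 (signed)
Subtract via negate-and-add: invert 011100001101110 + 1 = 100011110010010 (i.e. -14446).
  100100110011110
+ 100011110010010
= 001000100110000  (discard carry-out 1)
Result 001000100110000: MSB = 0 → value 4400.
Both addends (after negating the subtrahend) are negative but the stored result is non-negative: signed overflow. The true value -13922 − 14446 = -28368 lies outside [-16384, 16383].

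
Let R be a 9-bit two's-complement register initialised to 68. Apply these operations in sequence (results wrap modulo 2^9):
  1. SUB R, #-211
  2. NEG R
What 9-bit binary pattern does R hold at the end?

Start: R = 68 = 001000100.
R = 68 − (-211) = 279; wraps to -233 = 100010111
R = −(-233) = 233 = 011101001

011101001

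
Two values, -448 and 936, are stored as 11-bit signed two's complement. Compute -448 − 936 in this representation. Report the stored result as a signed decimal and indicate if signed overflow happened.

664; overflow

-448 → 11001000000
936 → 01110101000
Subtract via negate-and-add: invert 01110101000 + 1 = 10001011000 (i.e. -936).
  11001000000
+ 10001011000
= 01010011000  (discard carry-out 1)
Result 01010011000: MSB = 0 → value 664.
Both addends (after negating the subtrahend) are negative but the stored result is non-negative: signed overflow. The true value -448 − 936 = -1384 lies outside [-1024, 1023].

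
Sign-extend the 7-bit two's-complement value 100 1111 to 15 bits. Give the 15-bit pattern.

111111111001111

MSB of 1001111 is 1; replicate it into the new high bits.
11111111|1001111 → 111111111001111 (still -49).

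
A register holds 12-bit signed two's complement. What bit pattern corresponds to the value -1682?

100101101110

|-1682| = 1682 = 011010010010 in 12 bits.
Invert the bits: 100101101101. Add 1: 100101101110.
Check: 100101101110 reads as 2414 − 4096 = -1682.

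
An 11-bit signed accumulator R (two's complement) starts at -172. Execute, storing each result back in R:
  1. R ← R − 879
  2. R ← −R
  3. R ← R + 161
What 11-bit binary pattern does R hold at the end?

10010111100

Start: R = -172 = 11101010100.
R = -172 − 879 = -1051; wraps to 997 = 01111100101
R = −(997) = -997 = 10000011011
R = -997 + 161 = -836 = 10010111100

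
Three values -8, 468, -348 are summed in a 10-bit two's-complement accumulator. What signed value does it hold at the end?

-8 + 468 = 460 (0111001100)
460 + (-348) = 112 (0001110000)

112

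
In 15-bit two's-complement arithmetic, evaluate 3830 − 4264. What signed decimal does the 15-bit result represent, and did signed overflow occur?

3830 → 000111011110110
4264 → 001000010101000
Subtract via negate-and-add: invert 001000010101000 + 1 = 110111101011000 (i.e. -4264).
  000111011110110
+ 110111101011000
= 111111001001110
Result 111111001001110: MSB = 1 → 32334 − 32768 = -434.
Addends (after negating the subtrahend) have opposite signs, so signed overflow cannot occur.

-434; no overflow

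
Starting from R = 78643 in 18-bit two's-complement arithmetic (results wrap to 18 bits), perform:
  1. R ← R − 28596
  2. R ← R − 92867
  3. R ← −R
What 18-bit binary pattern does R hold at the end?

001010011101000100

Start: R = 78643 = 010011001100110011.
R = 78643 − 28596 = 50047 = 001100001101111111
R = 50047 − 92867 = -42820 = 110101100010111100
R = −(-42820) = 42820 = 001010011101000100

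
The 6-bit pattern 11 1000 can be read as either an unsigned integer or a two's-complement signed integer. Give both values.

unsigned = 56, signed = -8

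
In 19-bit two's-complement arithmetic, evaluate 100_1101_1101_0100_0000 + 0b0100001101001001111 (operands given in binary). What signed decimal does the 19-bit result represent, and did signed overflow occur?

-67697; no overflow

100_1101_1101_0100_0000 → 1001101110101000000 = -205504 (signed)
0b0100001101001001111 → 0100001101001001111 = 137807 (signed)
  1001101110101000000
+ 0100001101001001111
= 1101111011110001111
Result 1101111011110001111: MSB = 1 → 456591 − 524288 = -67697.
Addends have opposite signs, so signed overflow cannot occur.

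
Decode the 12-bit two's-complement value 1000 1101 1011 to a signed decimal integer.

-1829

MSB is 1, so the value is negative.
Invert: 011100100100. Add 1: 011100100101 = 1829. So the value is −1829.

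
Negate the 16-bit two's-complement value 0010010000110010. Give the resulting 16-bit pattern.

Invert: 1101101111001101. Add 1: 1101101111001110.

1101101111001110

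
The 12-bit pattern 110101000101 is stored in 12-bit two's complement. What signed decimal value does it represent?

-699

MSB is 1, so the value is negative.
Unsigned reading: 3397. Subtract 2^12 = 4096: 3397 − 4096 = -699.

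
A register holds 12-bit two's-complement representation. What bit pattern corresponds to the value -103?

111110011001

|-103| = 103 = 000001100111 in 12 bits.
Invert the bits: 111110011000. Add 1: 111110011001.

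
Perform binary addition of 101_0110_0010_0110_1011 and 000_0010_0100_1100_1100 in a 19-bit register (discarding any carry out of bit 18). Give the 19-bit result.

1011000011100110111

  1010110001001101011
+ 0000010010011001100
= 1011000011100110111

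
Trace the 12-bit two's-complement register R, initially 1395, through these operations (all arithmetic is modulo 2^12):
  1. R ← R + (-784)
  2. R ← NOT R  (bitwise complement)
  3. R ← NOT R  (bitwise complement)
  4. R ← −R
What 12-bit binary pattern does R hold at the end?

Start: R = 1395 = 010101110011.
R = 1395 + (-784) = 611 = 001001100011
R = NOT 001001100011 = 110110011100 = -612
R = NOT 110110011100 = 001001100011 = 611
R = −(611) = -611 = 110110011101

110110011101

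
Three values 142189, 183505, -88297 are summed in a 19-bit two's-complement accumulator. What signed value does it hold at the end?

142189 + 183505 = 325694 → wraps to -198594 (1001111100000111110)
-198594 + (-88297) = -286891 → wraps to 237397 (0111001111101010101)

237397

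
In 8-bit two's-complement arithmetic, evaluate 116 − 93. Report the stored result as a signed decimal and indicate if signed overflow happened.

23; no overflow

116 → 01110100
93 → 01011101
Subtract via negate-and-add: invert 01011101 + 1 = 10100011 (i.e. -93).
  01110100
+ 10100011
= 00010111  (discard carry-out 1)
Result 00010111: MSB = 0 → value 23.
Addends (after negating the subtrahend) have opposite signs, so signed overflow cannot occur.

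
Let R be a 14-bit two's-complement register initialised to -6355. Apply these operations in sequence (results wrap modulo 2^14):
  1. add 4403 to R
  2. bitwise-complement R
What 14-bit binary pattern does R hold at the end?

00011110011111

Start: R = -6355 = 10011100101101.
R = -6355 + 4403 = -1952 = 11100001100000
R = NOT 11100001100000 = 00011110011111 = 1951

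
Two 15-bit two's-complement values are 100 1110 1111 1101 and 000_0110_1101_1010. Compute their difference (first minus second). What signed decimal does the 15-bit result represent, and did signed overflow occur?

100 1110 1111 1101 → 100111011111101 = -12547 (signed)
000_0110_1101_1010 → 000011011011010 = 1754 (signed)
Subtract via negate-and-add: invert 000011011011010 + 1 = 111100100100110 (i.e. -1754).
  100111011111101
+ 111100100100110
= 100100000100011  (discard carry-out 1)
Result 100100000100011: MSB = 1 → 18467 − 32768 = -14301.
Both addends (after negating the subtrahend) are negative and so is the stored result: no signed overflow.

-14301; no overflow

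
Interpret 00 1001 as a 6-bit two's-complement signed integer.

MSB is 0, so the value is non-negative: 001001 = 9.

9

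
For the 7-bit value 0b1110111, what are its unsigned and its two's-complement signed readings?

Unsigned: 1110111 = 119.
Signed: MSB=1 → 119 − 128 = -9.

unsigned = 119, signed = -9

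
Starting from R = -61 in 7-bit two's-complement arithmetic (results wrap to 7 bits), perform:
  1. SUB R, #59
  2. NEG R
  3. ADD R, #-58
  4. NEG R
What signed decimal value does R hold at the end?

-62

Start: R = -61 = 1000011.
R = -61 − 59 = -120; wraps to 8 = 0001000
R = −(8) = -8 = 1111000
R = -8 + (-58) = -66; wraps to 62 = 0111110
R = −(62) = -62 = 1000010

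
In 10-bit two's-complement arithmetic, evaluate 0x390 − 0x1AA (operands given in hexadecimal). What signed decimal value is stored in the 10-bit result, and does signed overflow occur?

0x390 = 1110010000 = -112 (signed)
0x1AA = 0110101010 = 426 (signed)
Subtract via negate-and-add: invert 0110101010 + 1 = 1001010110 (i.e. -426).
  1110010000
+ 1001010110
= 0111100110  (discard carry-out 1)
Result 0111100110: MSB = 0 → value 486.
Both addends (after negating the subtrahend) are negative but the stored result is non-negative: signed overflow. The true value -112 − 426 = -538 lies outside [-512, 511].

486; overflow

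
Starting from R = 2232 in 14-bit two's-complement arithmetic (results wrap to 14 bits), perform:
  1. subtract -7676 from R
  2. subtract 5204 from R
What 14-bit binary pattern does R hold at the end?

Start: R = 2232 = 00100010111000.
R = 2232 − (-7676) = 9908; wraps to -6476 = 10011010110100
R = -6476 − 5204 = -11680; wraps to 4704 = 01001001100000

01001001100000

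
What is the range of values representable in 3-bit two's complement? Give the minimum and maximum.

min = -4, max = 3

Minimum: −2^2 = -4.
Maximum: 2^2 − 1 = 3.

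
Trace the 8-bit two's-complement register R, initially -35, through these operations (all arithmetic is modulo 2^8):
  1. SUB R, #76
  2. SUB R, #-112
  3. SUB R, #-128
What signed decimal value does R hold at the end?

-127

Start: R = -35 = 11011101.
R = -35 − 76 = -111 = 10010001
R = -111 − (-112) = 1 = 00000001
R = 1 − (-128) = 129; wraps to -127 = 10000001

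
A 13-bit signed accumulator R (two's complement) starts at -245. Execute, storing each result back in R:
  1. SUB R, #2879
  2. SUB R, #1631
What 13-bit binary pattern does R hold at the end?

0110101101101

Start: R = -245 = 1111100001011.
R = -245 − 2879 = -3124 = 1001111001100
R = -3124 − 1631 = -4755; wraps to 3437 = 0110101101101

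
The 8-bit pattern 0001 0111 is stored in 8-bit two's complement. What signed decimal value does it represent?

MSB is 0, so the value is non-negative: 00010111 = 23.

23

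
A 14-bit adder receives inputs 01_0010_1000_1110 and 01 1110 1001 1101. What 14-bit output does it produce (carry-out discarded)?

  01001010001110
+ 01111010011101
= 11000100101011

11000100101011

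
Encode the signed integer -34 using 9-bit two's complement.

111011110

|-34| = 34 = 000100010 in 9 bits.
Invert the bits: 111011101. Add 1: 111011110.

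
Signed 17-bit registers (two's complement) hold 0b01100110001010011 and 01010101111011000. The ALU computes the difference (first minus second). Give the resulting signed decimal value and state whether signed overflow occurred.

8315; no overflow

0b01100110001010011 → 01100110001010011 = 52307 (signed)
01010101111011000 = 43992 (signed)
Subtract via negate-and-add: invert 01010101111011000 + 1 = 10101010000101000 (i.e. -43992).
  01100110001010011
+ 10101010000101000
= 00010000001111011  (discard carry-out 1)
Result 00010000001111011: MSB = 0 → value 8315.
Addends (after negating the subtrahend) have opposite signs, so signed overflow cannot occur.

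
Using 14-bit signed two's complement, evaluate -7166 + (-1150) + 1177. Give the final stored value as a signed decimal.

-7166 + (-1150) = -8316 → wraps to 8068 (01111110000100)
8068 + 1177 = 9245 → wraps to -7139 (10010000011101)

-7139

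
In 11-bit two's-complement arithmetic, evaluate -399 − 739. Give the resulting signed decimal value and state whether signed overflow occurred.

-399 → 11001110001
739 → 01011100011
Subtract via negate-and-add: invert 01011100011 + 1 = 10100011101 (i.e. -739).
  11001110001
+ 10100011101
= 01110001110  (discard carry-out 1)
Result 01110001110: MSB = 0 → value 910.
Both addends (after negating the subtrahend) are negative but the stored result is non-negative: signed overflow. The true value -399 − 739 = -1138 lies outside [-1024, 1023].

910; overflow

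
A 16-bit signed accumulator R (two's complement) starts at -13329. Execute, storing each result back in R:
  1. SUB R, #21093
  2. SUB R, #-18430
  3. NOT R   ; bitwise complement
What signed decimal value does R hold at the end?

15991

Start: R = -13329 = 1100101111101111.
R = -13329 − 21093 = -34422; wraps to 31114 = 0111100110001010
R = 31114 − (-18430) = 49544; wraps to -15992 = 1100000110001000
R = NOT 1100000110001000 = 0011111001110111 = 15991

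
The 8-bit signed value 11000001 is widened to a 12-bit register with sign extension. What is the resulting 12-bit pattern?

MSB of 11000001 is 1; replicate it into the new high bits.
1111|11000001 → 111111000001 (still -63).

111111000001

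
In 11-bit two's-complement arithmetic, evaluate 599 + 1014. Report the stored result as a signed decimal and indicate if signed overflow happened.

599 → 01001010111
1014 → 01111110110
  01001010111
+ 01111110110
= 11001001101
Result 11001001101: MSB = 1 → 1613 − 2048 = -435.
Both addends are non-negative but the stored result is negative: signed overflow. The true value 599 + 1014 = 1613 lies outside [-1024, 1023].

-435; overflow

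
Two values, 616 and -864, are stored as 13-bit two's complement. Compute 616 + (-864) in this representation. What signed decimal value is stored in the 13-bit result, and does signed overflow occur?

-248; no overflow

616 → 0001001101000
-864 → 1110010100000
  0001001101000
+ 1110010100000
= 1111100001000
Result 1111100001000: MSB = 1 → 7944 − 8192 = -248.
Addends have opposite signs, so signed overflow cannot occur.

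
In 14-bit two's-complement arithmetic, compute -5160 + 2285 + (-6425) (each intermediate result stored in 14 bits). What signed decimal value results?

-5160 + 2285 = -2875 (11010011000101)
-2875 + (-6425) = -9300 → wraps to 7084 (01101110101100)

7084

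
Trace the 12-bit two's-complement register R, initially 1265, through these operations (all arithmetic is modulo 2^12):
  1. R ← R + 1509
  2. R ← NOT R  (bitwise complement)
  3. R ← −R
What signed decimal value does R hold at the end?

-1321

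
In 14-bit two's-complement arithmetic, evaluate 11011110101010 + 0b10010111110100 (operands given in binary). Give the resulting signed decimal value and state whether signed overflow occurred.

7582; overflow

11011110101010 = -2134 (signed)
0b10010111110100 → 10010111110100 = -6668 (signed)
  11011110101010
+ 10010111110100
= 01110110011110  (discard carry-out 1)
Result 01110110011110: MSB = 0 → value 7582.
Both addends are negative but the stored result is non-negative: signed overflow. The true value -2134 + (-6668) = -8802 lies outside [-8192, 8191].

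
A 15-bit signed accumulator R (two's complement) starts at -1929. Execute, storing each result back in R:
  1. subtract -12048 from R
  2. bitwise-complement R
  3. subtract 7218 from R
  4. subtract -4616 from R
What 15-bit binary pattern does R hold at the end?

100111001001110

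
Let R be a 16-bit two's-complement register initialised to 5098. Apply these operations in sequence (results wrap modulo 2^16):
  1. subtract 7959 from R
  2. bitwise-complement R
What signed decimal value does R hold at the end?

Start: R = 5098 = 0001001111101010.
R = 5098 − 7959 = -2861 = 1111010011010011
R = NOT 1111010011010011 = 0000101100101100 = 2860

2860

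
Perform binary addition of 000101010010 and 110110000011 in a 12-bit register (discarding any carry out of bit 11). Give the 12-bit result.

  000101010010
+ 110110000011
= 111011010101

111011010101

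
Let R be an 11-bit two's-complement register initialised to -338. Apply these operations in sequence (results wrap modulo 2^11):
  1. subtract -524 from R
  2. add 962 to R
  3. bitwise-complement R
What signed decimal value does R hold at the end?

899

Start: R = -338 = 11010101110.
R = -338 − (-524) = 186 = 00010111010
R = 186 + 962 = 1148; wraps to -900 = 10001111100
R = NOT 10001111100 = 01110000011 = 899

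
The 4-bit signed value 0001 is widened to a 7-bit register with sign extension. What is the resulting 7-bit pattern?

0000001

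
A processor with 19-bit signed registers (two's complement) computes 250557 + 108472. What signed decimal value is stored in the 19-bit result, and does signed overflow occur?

-165259; overflow

250557 → 0111101001010111101
108472 → 0011010011110111000
  0111101001010111101
+ 0011010011110111000
= 1010111101001110101
Result 1010111101001110101: MSB = 1 → 359029 − 524288 = -165259.
Both addends are non-negative but the stored result is negative: signed overflow. The true value 250557 + 108472 = 359029 lies outside [-262144, 262143].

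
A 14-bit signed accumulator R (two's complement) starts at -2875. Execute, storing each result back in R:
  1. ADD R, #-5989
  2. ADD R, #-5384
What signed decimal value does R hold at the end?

2136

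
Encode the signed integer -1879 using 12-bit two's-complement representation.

100010101001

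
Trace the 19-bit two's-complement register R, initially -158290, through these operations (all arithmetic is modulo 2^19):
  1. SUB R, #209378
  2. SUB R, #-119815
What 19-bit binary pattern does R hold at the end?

Start: R = -158290 = 1011001010110101110.
R = -158290 − 209378 = -367668; wraps to 156620 = 0100110001111001100
R = 156620 − (-119815) = 276435; wraps to -247853 = 1000011011111010011

1000011011111010011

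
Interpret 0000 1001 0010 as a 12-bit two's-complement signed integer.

MSB is 0, so the value is non-negative: 000010010010 = 146.

146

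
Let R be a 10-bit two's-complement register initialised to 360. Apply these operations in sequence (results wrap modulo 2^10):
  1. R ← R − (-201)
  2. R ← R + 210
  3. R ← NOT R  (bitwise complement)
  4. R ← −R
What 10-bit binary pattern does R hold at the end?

Start: R = 360 = 0101101000.
R = 360 − (-201) = 561; wraps to -463 = 1000110001
R = -463 + 210 = -253 = 1100000011
R = NOT 1100000011 = 0011111100 = 252
R = −(252) = -252 = 1100000100

1100000100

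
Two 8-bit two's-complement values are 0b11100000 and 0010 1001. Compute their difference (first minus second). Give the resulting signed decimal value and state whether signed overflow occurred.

-73; no overflow

0b11100000 → 11100000 = -32 (signed)
0010 1001 → 00101001 = 41 (signed)
Subtract via negate-and-add: invert 00101001 + 1 = 11010111 (i.e. -41).
  11100000
+ 11010111
= 10110111  (discard carry-out 1)
Result 10110111: MSB = 1 → 183 − 256 = -73.
Both addends (after negating the subtrahend) are negative and so is the stored result: no signed overflow.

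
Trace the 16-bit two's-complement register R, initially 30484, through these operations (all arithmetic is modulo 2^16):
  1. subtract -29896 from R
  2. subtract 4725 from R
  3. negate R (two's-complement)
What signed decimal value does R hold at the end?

9881

Start: R = 30484 = 0111011100010100.
R = 30484 − (-29896) = 60380; wraps to -5156 = 1110101111011100
R = -5156 − 4725 = -9881 = 1101100101100111
R = −(-9881) = 9881 = 0010011010011001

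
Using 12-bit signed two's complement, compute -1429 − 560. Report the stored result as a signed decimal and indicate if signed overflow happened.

-1989; no overflow

-1429 → 101001101011
560 → 001000110000
Subtract via negate-and-add: invert 001000110000 + 1 = 110111010000 (i.e. -560).
  101001101011
+ 110111010000
= 100000111011  (discard carry-out 1)
Result 100000111011: MSB = 1 → 2107 − 4096 = -1989.
Both addends (after negating the subtrahend) are negative and so is the stored result: no signed overflow.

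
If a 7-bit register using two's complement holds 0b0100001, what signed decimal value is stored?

MSB is 0, so the value is non-negative: 0100001 = 33.

33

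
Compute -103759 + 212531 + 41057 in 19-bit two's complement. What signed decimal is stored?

149829

-103759 + 212531 = 108772 (0011010100011100100)
108772 + 41057 = 149829 (0100100100101000101)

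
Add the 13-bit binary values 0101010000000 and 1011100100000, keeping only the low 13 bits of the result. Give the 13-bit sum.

  0101010000000
+ 1011100100000
= 0000110100000  (discard carry-out 1)

0000110100000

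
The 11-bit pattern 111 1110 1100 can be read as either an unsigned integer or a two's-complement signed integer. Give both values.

unsigned = 2028, signed = -20

Unsigned: 11111101100 = 2028.
Signed: MSB=1 → 2028 − 2048 = -20.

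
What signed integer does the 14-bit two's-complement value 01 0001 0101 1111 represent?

4447

MSB is 0, so the value is non-negative: 01000101011111 = 4447.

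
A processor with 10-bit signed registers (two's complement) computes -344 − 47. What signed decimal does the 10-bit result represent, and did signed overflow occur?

-391; no overflow

-344 → 1010101000
47 → 0000101111
Subtract via negate-and-add: invert 0000101111 + 1 = 1111010001 (i.e. -47).
  1010101000
+ 1111010001
= 1001111001  (discard carry-out 1)
Result 1001111001: MSB = 1 → 633 − 1024 = -391.
Both addends (after negating the subtrahend) are negative and so is the stored result: no signed overflow.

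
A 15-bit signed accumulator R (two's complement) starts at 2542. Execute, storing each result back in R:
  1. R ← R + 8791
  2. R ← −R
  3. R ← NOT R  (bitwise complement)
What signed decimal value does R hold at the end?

11332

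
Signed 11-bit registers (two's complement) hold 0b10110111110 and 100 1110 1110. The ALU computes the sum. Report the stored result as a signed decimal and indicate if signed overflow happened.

0b10110111110 → 10110111110 = -578 (signed)
100 1110 1110 → 10011101110 = -786 (signed)
  10110111110
+ 10011101110
= 01010101100  (discard carry-out 1)
Result 01010101100: MSB = 0 → value 684.
Both addends are negative but the stored result is non-negative: signed overflow. The true value -578 + (-786) = -1364 lies outside [-1024, 1023].

684; overflow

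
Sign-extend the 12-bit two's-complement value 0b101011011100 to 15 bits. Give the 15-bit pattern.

111101011011100

MSB of 101011011100 is 1; replicate it into the new high bits.
111|101011011100 → 111101011011100 (still -1316).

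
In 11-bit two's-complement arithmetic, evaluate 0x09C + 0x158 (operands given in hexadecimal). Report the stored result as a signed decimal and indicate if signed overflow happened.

500; no overflow

0x09C = 00010011100 = 156 (signed)
0x158 = 00101011000 = 344 (signed)
  00010011100
+ 00101011000
= 00111110100
Result 00111110100: MSB = 0 → value 500.
Both addends are non-negative and so is the stored result: no signed overflow.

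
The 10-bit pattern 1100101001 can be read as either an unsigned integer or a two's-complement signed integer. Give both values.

Unsigned: 1100101001 = 809.
Signed: MSB=1 → 809 − 1024 = -215.

unsigned = 809, signed = -215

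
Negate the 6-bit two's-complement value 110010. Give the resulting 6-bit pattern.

001110

Invert: 001101. Add 1: 001110.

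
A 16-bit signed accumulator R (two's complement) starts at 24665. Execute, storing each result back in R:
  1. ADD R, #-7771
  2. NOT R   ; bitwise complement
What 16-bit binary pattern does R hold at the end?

1011111000000001

Start: R = 24665 = 0110000001011001.
R = 24665 + (-7771) = 16894 = 0100000111111110
R = NOT 0100000111111110 = 1011111000000001 = -16895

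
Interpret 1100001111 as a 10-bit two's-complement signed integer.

-241

MSB is 1, so the value is negative.
Invert: 0011110000. Add 1: 0011110001 = 241. So the value is −241.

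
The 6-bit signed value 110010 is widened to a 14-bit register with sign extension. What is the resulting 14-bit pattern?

11111111110010

MSB of 110010 is 1; replicate it into the new high bits.
11111111|110010 → 11111111110010 (still -14).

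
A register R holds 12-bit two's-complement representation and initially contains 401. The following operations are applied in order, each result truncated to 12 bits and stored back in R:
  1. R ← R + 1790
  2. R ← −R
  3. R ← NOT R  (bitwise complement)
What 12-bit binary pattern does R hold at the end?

Start: R = 401 = 000110010001.
R = 401 + 1790 = 2191; wraps to -1905 = 100010001111
R = −(-1905) = 1905 = 011101110001
R = NOT 011101110001 = 100010001110 = -1906

100010001110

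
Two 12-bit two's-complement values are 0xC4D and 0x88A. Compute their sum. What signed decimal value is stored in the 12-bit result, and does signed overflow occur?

1239; overflow

0xC4D = 110001001101 = -947 (signed)
0x88A = 100010001010 = -1910 (signed)
  110001001101
+ 100010001010
= 010011010111  (discard carry-out 1)
Result 010011010111: MSB = 0 → value 1239.
Both addends are negative but the stored result is non-negative: signed overflow. The true value -947 + (-1910) = -2857 lies outside [-2048, 2047].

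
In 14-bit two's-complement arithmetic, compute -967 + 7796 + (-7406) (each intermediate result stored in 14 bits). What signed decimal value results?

-577

-967 + 7796 = 6829 (01101010101101)
6829 + (-7406) = -577 (11110110111111)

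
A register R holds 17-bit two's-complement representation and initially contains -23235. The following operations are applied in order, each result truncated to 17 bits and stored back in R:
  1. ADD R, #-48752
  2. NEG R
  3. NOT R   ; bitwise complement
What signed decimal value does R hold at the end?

Start: R = -23235 = 11010010100111101.
R = -23235 + (-48752) = -71987; wraps to 59085 = 01110011011001101
R = −(59085) = -59085 = 10001100100110011
R = NOT 10001100100110011 = 01110011011001100 = 59084

59084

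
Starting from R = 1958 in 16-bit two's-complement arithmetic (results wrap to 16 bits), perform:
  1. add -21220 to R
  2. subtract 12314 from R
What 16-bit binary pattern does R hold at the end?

1000010010101000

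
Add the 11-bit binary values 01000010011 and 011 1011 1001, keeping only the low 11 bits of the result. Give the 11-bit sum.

  01000010011
+ 01110111001
= 10111001100

10111001100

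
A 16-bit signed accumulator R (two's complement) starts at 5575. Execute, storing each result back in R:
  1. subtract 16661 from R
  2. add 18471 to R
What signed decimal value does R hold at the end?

7385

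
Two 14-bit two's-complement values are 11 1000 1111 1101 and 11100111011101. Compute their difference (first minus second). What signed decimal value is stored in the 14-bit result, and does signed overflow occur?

11 1000 1111 1101 → 11100011111101 = -1795 (signed)
11100111011101 = -1571 (signed)
Subtract via negate-and-add: invert 11100111011101 + 1 = 00011000100011 (i.e. 1571).
  11100011111101
+ 00011000100011
= 11111100100000
Result 11111100100000: MSB = 1 → 16160 − 16384 = -224.
Addends (after negating the subtrahend) have opposite signs, so signed overflow cannot occur.

-224; no overflow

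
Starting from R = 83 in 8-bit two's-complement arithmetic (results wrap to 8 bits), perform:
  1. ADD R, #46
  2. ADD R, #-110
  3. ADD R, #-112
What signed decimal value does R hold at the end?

-93

Start: R = 83 = 01010011.
R = 83 + 46 = 129; wraps to -127 = 10000001
R = -127 + (-110) = -237; wraps to 19 = 00010011
R = 19 + (-112) = -93 = 10100011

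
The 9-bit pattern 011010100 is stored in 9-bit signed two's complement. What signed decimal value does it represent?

MSB is 0, so the value is non-negative: 011010100 = 212.

212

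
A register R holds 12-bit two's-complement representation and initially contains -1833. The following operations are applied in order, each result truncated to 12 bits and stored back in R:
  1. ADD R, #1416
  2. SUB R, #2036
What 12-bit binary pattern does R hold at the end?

Start: R = -1833 = 100011010111.
R = -1833 + 1416 = -417 = 111001011111
R = -417 − 2036 = -2453; wraps to 1643 = 011001101011

011001101011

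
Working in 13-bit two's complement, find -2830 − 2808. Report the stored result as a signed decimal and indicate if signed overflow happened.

2554; overflow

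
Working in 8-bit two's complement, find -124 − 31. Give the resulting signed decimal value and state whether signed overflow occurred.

101; overflow

-124 → 10000100
31 → 00011111
Subtract via negate-and-add: invert 00011111 + 1 = 11100001 (i.e. -31).
  10000100
+ 11100001
= 01100101  (discard carry-out 1)
Result 01100101: MSB = 0 → value 101.
Both addends (after negating the subtrahend) are negative but the stored result is non-negative: signed overflow. The true value -124 − 31 = -155 lies outside [-128, 127].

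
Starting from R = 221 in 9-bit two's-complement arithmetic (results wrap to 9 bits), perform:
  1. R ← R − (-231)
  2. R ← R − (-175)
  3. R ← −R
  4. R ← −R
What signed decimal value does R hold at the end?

Start: R = 221 = 011011101.
R = 221 − (-231) = 452; wraps to -60 = 111000100
R = -60 − (-175) = 115 = 001110011
R = −(115) = -115 = 110001101
R = −(-115) = 115 = 001110011

115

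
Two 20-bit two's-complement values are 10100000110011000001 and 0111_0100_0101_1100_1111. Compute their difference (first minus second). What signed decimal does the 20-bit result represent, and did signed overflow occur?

10100000110011000001 = -389951 (signed)
0111_0100_0101_1100_1111 → 01110100010111001111 = 476623 (signed)
Subtract via negate-and-add: invert 01110100010111001111 + 1 = 10001011101000110001 (i.e. -476623).
  10100000110011000001
+ 10001011101000110001
= 00101100011011110010  (discard carry-out 1)
Result 00101100011011110010: MSB = 0 → value 182002.
Both addends (after negating the subtrahend) are negative but the stored result is non-negative: signed overflow. The true value -389951 − 476623 = -866574 lies outside [-524288, 524287].

182002; overflow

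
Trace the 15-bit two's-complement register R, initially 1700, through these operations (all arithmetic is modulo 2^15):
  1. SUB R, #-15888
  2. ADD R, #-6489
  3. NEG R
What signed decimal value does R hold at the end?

-11099

Start: R = 1700 = 000011010100100.
R = 1700 − (-15888) = 17588; wraps to -15180 = 100010010110100
R = -15180 + (-6489) = -21669; wraps to 11099 = 010101101011011
R = −(11099) = -11099 = 101010010100101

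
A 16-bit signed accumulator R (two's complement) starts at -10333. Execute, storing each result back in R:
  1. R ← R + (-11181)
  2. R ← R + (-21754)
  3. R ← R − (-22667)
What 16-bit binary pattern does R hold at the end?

Start: R = -10333 = 1101011110100011.
R = -10333 + (-11181) = -21514 = 1010101111110110
R = -21514 + (-21754) = -43268; wraps to 22268 = 0101011011111100
R = 22268 − (-22667) = 44935; wraps to -20601 = 1010111110000111

1010111110000111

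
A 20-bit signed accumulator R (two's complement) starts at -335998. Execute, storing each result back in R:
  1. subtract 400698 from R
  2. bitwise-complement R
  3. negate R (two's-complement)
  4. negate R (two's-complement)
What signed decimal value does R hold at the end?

Start: R = -335998 = 10101101111110000010.
R = -335998 − 400698 = -736696; wraps to 311880 = 01001100001001001000
R = NOT 01001100001001001000 = 10110011110110110111 = -311881
R = −(-311881) = 311881 = 01001100001001001001
R = −(311881) = -311881 = 10110011110110110111

-311881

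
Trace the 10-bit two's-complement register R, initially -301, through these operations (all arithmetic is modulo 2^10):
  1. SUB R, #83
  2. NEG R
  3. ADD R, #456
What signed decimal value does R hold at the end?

-184

Start: R = -301 = 1011010011.
R = -301 − 83 = -384 = 1010000000
R = −(-384) = 384 = 0110000000
R = 384 + 456 = 840; wraps to -184 = 1101001000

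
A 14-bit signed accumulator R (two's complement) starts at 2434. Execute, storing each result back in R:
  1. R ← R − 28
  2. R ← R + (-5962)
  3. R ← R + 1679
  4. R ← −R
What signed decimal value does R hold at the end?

Start: R = 2434 = 00100110000010.
R = 2434 − 28 = 2406 = 00100101100110
R = 2406 + (-5962) = -3556 = 11001000011100
R = -3556 + 1679 = -1877 = 11100010101011
R = −(-1877) = 1877 = 00011101010101

1877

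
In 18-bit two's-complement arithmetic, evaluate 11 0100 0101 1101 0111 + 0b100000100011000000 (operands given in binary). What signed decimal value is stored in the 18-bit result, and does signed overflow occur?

85655; overflow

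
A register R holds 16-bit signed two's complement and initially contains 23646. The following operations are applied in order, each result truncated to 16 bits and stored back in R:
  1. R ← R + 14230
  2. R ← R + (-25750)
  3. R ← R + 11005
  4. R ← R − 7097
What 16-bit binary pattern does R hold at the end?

0011111010100010

Start: R = 23646 = 0101110001011110.
R = 23646 + 14230 = 37876; wraps to -27660 = 1001001111110100
R = -27660 + (-25750) = -53410; wraps to 12126 = 0010111101011110
R = 12126 + 11005 = 23131 = 0101101001011011
R = 23131 − 7097 = 16034 = 0011111010100010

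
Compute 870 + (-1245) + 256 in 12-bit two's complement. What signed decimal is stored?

870 + (-1245) = -375 (111010001001)
-375 + 256 = -119 (111110001001)

-119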